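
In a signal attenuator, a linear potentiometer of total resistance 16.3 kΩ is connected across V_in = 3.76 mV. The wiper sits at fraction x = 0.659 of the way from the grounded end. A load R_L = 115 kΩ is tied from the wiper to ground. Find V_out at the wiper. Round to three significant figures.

V_out ≈ 2.40 mV

Lower segment x·R_p = 10.74 kΩ; upper segment (1−x)·R_p = 5.558 kΩ.
Lower segment in parallel with the load: 10.74 ‖ 115 = 9.824 kΩ.
Loaded-divider output: V_out = 3.76 × 0.6387 = 2.401 mV.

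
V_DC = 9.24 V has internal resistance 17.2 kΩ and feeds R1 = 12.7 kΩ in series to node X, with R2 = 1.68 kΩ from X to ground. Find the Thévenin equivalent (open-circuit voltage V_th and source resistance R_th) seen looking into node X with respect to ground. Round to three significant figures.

V_th ≈ 0.492 V, R_th ≈ 1.59 kΩ

R1' = 17.2 + 12.7 = 29.90 kΩ (source resistance + R1).
Open-circuit (no load on X): V_th = V_DC · R2/(R1' + R2) = 9.24 × 1.68/(29.90 + 1.68) = 0.4916 V.
With V_DC suppressed (replaced by a short), R_th = R1' ‖ R2 = (29.90 × 1.68)/(29.90 + 1.68) = 1.591 kΩ.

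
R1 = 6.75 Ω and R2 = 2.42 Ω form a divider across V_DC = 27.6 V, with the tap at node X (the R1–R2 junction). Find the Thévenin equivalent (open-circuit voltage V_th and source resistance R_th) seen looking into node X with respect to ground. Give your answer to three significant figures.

V_th ≈ 7.28 V, R_th ≈ 1.78 Ω

With X open, the divider is unloaded: V_th = 27.6 × 2.42/9.170 = 7.284 V.
With V_DC suppressed (replaced by a short), R_th = R1 ‖ R2 = (6.750 × 2.42)/(6.750 + 2.42) = 1.781 Ω.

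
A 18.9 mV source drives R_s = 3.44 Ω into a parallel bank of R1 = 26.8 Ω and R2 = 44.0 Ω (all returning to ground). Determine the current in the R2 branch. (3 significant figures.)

Parallel bank: R_p = 1/(1/26.8 + 1/44.0) = 16.66 Ω.
V_A by voltage divider: V_A = 18.9 × 16.66/(3.44 + 16.66) = 15.66 mV.
Branch current I = V_A/R2 = 15.66/44.0 = 0.3560 mA.

I ≈ 0.356 mA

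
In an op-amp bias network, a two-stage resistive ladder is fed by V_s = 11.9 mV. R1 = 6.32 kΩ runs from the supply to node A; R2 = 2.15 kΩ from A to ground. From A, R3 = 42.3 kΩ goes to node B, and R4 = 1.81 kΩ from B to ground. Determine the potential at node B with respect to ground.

Node A sees R2 in parallel with the series input of stage 2, R3 + R4 = 44.11 kΩ.
Effective lower resistance at A: R2 ‖ 44.11 = 2.050 kΩ.
First divider: V_A = V_s · 2.050/(6.32 + 2.050) = 2.915 mV.
Stage 2 is unloaded, so V_B = V_A · R4/(R3+R4) = 2.915 × 1.81/44.11 = 0.1196 mV.

V_B ≈ 0.120 mV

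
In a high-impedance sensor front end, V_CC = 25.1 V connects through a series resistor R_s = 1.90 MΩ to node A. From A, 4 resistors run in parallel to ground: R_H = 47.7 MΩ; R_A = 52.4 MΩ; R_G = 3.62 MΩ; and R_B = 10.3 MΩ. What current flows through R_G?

I ≈ 3.88 µA

Parallel bank: R_p = 1/(1/47.7 + 1/52.4 + 1/3.62 + 1/10.3) = 2.419 MΩ.
Node voltage V_A = V_CC · R_p/(R_s + R_p) = 25.1 × 0.5601 = 14.06 V.
Branch current I = V_A/R_G = 14.06/3.62 = 3.884 µA.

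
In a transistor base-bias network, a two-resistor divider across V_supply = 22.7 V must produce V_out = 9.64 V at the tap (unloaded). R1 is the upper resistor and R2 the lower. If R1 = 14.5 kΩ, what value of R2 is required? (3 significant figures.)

The divider ratio is R2/(R1+R2) = 9.64/22.7 = 0.4247.
Rearranging, R2 = R1·k/(1−k) = 14.5 × 0.7381 = 10.70 kΩ.

R2 ≈ 10.7 kΩ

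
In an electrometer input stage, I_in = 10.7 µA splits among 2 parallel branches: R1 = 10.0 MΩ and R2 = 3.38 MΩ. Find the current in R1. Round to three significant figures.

For two parallel branches, I_k = I_in · (other R)/(sum of R).
So I = 10.7 × 3.38/13.38 = 2.703 µA.

I ≈ 2.70 µA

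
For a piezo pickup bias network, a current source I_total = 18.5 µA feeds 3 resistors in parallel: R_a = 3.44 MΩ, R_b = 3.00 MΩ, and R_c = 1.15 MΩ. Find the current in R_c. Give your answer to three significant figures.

Total conductance ΣG = 1/3.44 + 1/3.00 + 1/1.15 = 1.494 (units of 1/MΩ).
R_c takes the fraction G_k/ΣG = 0.8696/1.494 = 0.5822, so I = 18.5 × 0.5822 = 10.77 µA.

I ≈ 10.8 µA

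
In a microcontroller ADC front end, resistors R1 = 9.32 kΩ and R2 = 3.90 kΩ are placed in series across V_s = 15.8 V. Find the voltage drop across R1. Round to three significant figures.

V ≈ 11.1 V

Total series resistance ΣR = 9.32 + 3.90 = 13.22 kΩ.
V = V_s · R/ΣR = 15.8 × 0.7050 = 11.14 V.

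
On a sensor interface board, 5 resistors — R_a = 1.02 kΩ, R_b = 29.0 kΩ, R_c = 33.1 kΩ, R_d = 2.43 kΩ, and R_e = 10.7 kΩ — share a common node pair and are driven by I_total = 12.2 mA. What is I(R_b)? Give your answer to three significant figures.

I ≈ 0.271 mA

Total conductance ΣG = 1/1.02 + 1/29.0 + 1/33.1 + 1/2.43 + 1/10.7 = 1.550 (units of 1/kΩ).
R_b takes the fraction G_k/ΣG = 0.03448/1.550 = 0.02225, so I = 12.2 × 0.02225 = 0.2714 mA.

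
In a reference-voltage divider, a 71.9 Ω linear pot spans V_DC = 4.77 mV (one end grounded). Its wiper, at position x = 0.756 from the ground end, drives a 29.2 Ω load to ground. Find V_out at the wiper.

Lower segment x·R_p = 54.36 Ω; upper segment (1−x)·R_p = 17.54 Ω.
(x·R_p) ‖ R_L = 19.00 Ω.
Then V_out = V_DC · 19.00/(17.54 + 19.00) = 2.480 mV.

V_out ≈ 2.48 mV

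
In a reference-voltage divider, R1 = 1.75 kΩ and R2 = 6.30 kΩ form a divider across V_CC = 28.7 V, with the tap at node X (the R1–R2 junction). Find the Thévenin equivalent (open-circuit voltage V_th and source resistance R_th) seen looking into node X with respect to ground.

With X open, the divider is unloaded: V_th = 28.7 × 6.30/8.050 = 22.46 V.
Looking into X with the source shorted: R_th = R1·R2/(R1+R2) = 1.750 × 6.30/8.050 = 1.370 kΩ.

V_th ≈ 22.5 V, R_th ≈ 1.37 kΩ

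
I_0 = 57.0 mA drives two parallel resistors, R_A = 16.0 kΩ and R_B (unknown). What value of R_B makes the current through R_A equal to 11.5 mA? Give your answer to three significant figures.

In a two-way split, I_A/I_0 = R_B/(R_A + R_B).
With f = 0.2018, R_B = R_A · f/(1−f) = 16.0 × 0.2527 = 4.044 kΩ.

R_B ≈ 4.04 kΩ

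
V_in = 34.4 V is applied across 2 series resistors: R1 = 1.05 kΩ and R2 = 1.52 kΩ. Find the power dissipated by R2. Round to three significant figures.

P ≈ 272 mW

The common current is I = 34.4/2.570 = 13.39 mA.
P = I²R = 179.2 × 1.52 = 272.3 mW.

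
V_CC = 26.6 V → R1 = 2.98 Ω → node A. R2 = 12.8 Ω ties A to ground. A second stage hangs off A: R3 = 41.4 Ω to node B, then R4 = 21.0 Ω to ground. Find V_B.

V_B ≈ 6.99 V

The second stage (R3 + R4 = 62.40 Ω) loads node A in parallel with R2.
Effective lower resistance at A: R2 ‖ 62.40 = 10.62 Ω.
V_A = 26.6 × 10.62/(2.98 + 10.62) = 20.77 V.
Then the unloaded second divider: V_B = V_A × R4/(R3+R4) = 20.77 × 0.3365 = 6.991 V.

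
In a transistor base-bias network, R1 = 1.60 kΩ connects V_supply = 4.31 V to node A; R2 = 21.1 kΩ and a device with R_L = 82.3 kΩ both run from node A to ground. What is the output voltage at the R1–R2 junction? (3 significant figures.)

R2 ‖ R_L = (21.1 × 82.3)/(21.1 + 82.3) = 16.79 kΩ.
Then V_out = V_supply · R2'/(R1 + R2') = 4.31 × 16.79/18.39 = 3.935 V.

V_out ≈ 3.94 V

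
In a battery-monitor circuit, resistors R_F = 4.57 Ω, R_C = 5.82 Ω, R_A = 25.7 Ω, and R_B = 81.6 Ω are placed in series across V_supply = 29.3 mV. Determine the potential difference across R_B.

V ≈ 20.3 mV

ΣR = 4.57 + 5.82 + 25.7 + 81.6 = 117.7 Ω.
By the voltage-divider rule, V = 29.3 × 81.60/117.7 = 20.32 mV.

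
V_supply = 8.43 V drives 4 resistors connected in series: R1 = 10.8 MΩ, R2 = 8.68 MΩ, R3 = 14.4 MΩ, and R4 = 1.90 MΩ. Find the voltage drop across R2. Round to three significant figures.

V ≈ 2.05 V

Total series resistance ΣR = 10.8 + 8.68 + 14.4 + 1.90 = 35.78 MΩ.
Voltage divider: V = V_supply · (8.680 / 35.78) = 8.43 × 0.2426 = 2.045 V.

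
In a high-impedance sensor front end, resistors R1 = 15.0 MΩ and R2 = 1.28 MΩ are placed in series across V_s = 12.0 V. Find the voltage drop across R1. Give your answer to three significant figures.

V ≈ 11.1 V

Series total: ΣR = 15.0 + 1.28 = 16.28 MΩ.
V = V_s · R/ΣR = 12.0 × 0.9214 = 11.06 V.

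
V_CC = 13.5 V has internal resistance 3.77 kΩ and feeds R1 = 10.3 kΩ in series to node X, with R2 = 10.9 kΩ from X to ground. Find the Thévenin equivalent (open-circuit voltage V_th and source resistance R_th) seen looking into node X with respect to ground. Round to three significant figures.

R1' = 3.77 + 10.3 = 14.07 kΩ (source resistance + R1).
With X open, the divider is unloaded: V_th = 13.5 × 10.9/24.97 = 5.893 V.
With V_CC suppressed (replaced by a short), R_th = R1' ‖ R2 = (14.07 × 10.9)/(14.07 + 10.9) = 6.142 kΩ.

V_th ≈ 5.89 V, R_th ≈ 6.14 kΩ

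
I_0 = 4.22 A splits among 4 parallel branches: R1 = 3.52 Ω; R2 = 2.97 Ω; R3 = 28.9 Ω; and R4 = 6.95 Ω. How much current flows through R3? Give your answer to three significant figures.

Total conductance ΣG = 1/3.52 + 1/2.97 + 1/28.9 + 1/6.95 = 0.7993 (units of 1/Ω).
R3 takes the fraction G_k/ΣG = 0.03460/0.7993 = 0.04329, so I = 4.22 × 0.04329 = 0.1827 A.

I ≈ 0.183 A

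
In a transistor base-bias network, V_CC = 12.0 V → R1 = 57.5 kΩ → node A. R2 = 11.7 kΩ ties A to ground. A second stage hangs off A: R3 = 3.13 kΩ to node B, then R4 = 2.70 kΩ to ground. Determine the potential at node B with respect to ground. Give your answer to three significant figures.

V_B ≈ 0.352 V

Node A sees R2 in parallel with the series input of stage 2, R3 + R4 = 5.830 kΩ.
R2 ‖ (R3+R4) = 3.891 kΩ.
V_A = 12.0 × 3.891/(57.5 + 3.891) = 0.7606 V.
Then the unloaded second divider: V_B = V_A × R4/(R3+R4) = 0.7606 × 0.4631 = 0.3522 V.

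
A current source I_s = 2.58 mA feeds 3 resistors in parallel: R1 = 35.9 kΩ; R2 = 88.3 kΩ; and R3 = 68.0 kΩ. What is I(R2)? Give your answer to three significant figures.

I ≈ 0.542 mA

Total conductance ΣG = 1/35.9 + 1/88.3 + 1/68.0 = 0.05389 (units of 1/kΩ).
R2 takes the fraction G_k/ΣG = 0.01133/0.05389 = 0.2102, so I = 2.58 × 0.2102 = 0.5422 mA.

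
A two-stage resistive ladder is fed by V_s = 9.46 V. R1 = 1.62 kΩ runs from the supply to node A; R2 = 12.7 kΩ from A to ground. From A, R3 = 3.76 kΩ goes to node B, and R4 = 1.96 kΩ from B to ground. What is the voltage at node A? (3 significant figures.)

Looking into the second stage from A: R3 + R4 = 5.720 kΩ appears in parallel with R2.
Effective lower resistance at A: R2 ‖ 5.720 = 3.944 kΩ.
So V_A = 9.46 × 0.7088 = 6.706 V.

V_A ≈ 6.71 V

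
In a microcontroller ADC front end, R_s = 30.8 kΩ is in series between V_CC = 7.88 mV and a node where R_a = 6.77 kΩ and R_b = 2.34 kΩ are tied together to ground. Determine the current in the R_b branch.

I ≈ 0.180 µA

Combine the parallel branches: R_p = (1/6.77 + 1/2.34)⁻¹ = 1.739 kΩ.
V_A = 7.88 × 1.739/32.54 = 0.4211 mV.
Branch current I = V_A/R_b = 0.4211/2.34 = 0.1800 µA.
(Equivalently: I_total = 0.2422 µA, then current-divider fraction G_k/ΣG = 0.7431.)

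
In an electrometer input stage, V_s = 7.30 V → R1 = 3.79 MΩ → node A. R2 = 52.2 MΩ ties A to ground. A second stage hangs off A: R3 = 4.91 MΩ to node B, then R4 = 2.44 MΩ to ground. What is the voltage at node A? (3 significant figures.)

V_A ≈ 4.60 V

The second stage (R3 + R4 = 7.350 MΩ) loads node A in parallel with R2.
Effective lower resistance at A: R2 ‖ 7.350 = 6.443 MΩ.
So V_A = 7.30 × 0.6296 = 4.596 V.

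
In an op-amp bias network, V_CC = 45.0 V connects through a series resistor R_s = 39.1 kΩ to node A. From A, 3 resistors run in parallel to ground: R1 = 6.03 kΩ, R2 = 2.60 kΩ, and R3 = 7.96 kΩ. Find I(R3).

I ≈ 0.206 mA

Combine the parallel branches: R_p = (1/6.03 + 1/2.60 + 1/7.96)⁻¹ = 1.479 kΩ.
V_A = 45.0 × 1.479/40.58 = 1.640 V.
Branch current I = V_A/R3 = 1.640/7.96 = 0.2061 mA.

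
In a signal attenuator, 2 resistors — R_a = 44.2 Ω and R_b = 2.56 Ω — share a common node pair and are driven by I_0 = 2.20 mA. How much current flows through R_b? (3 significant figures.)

Two-branch current divider: I_k = I_0 · R_other/(R_1 + R_2).
I(R_b) = 2.20 × 44.2/(44.2 + 2.56) = 2.20 × 0.9453 = 2.080 mA.

I ≈ 2.08 mA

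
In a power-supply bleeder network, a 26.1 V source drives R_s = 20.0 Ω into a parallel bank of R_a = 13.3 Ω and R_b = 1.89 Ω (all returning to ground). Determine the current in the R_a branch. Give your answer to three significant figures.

I ≈ 0.150 A

Combine the parallel branches: R_p = (1/13.3 + 1/1.89)⁻¹ = 1.655 Ω.
V_A by voltage divider: V_A = 26.1 × 1.655/(20.0 + 1.655) = 1.995 V.
I(R_a) = V_A / R_a = 1.995/13.3 = 0.1500 A.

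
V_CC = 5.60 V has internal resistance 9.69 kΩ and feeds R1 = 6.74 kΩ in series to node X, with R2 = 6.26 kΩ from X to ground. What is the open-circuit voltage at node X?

R1' = 9.69 + 6.74 = 16.43 kΩ (source resistance + R1).
With X open, the divider is unloaded: V_th = 5.60 × 6.26/22.69 = 1.545 V.

V_th ≈ 1.54 V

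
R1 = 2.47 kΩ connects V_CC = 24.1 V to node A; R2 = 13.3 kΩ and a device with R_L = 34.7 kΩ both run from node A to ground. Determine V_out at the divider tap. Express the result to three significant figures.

V_out ≈ 19.2 V

First combine the lower leg with the load: R2 ‖ R_L = 9.615 kΩ.
Voltage divider with the loaded lower leg: V_out = 24.1 × 9.615/(2.47 + 9.615) = 24.1 × 0.7956 = 19.17 V.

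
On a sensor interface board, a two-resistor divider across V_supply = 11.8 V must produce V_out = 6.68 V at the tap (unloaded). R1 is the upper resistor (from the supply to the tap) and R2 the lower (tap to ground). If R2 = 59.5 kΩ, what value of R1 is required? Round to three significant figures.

R1 ≈ 45.6 kΩ

V_out/V_supply = R2/(R1+R2) = 0.5661.
R1 = R2·(1/k − 1) = 59.5 × 0.7665 = 45.60 kΩ.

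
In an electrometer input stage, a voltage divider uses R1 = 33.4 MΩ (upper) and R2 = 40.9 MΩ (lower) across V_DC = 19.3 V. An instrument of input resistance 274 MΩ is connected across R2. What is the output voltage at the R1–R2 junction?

V_out ≈ 9.96 V

R2 ‖ R_L = (40.9 × 274)/(40.9 + 274) = 35.59 MΩ.
Now apply the divider: V_out = 19.3 × 0.5159 = 9.956 V.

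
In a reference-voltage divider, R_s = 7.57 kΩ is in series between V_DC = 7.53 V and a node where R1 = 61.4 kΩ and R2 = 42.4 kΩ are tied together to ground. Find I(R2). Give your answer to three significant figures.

I ≈ 0.136 mA

Combine the parallel branches: R_p = (1/61.4 + 1/42.4)⁻¹ = 25.08 kΩ.
V_A by voltage divider: V_A = 7.53 × 25.08/(7.57 + 25.08) = 5.784 V.
Branch current I = V_A/R2 = 5.784/42.4 = 0.1364 mA.
(Check via current divider: I_total = 0.2306 mA; share G_k/ΣG = 0.5915 → same result.)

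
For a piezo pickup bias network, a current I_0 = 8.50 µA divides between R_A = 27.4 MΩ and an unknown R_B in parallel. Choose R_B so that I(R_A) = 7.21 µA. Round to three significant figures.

R_B ≈ 153 MΩ

Two-branch current divider: I_A = I_0 · R_B/(R_A + R_B).
7.21/8.50 = R_B/(R_A + R_B) → R_B = R_A · (0.8482)/(1 − 0.8482) = 27.4 × 5.589 = 153.1 MΩ.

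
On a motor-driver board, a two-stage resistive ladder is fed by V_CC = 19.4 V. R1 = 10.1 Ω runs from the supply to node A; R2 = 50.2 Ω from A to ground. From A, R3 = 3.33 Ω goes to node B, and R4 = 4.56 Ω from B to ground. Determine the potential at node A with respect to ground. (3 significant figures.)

Looking into the second stage from A: R3 + R4 = 7.890 Ω appears in parallel with R2.
Effective lower resistance at A: R2 ‖ 7.890 = 6.818 Ω.
V_A = 19.4 × 6.818/(10.1 + 6.818) = 7.818 V.

V_A ≈ 7.82 V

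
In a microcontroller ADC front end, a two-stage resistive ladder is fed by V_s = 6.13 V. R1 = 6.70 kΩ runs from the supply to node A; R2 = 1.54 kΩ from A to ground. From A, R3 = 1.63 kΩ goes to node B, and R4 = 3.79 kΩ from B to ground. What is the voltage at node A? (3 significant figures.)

V_A ≈ 0.931 V

The second stage (R3 + R4 = 5.420 kΩ) loads node A in parallel with R2.
R2 ‖ (R3+R4) = 1.199 kΩ.
First divider: V_A = V_s · 1.199/(6.70 + 1.199) = 0.9306 V.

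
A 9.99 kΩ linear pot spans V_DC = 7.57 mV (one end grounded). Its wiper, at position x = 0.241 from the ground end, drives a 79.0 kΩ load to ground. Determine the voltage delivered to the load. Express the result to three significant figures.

V_out ≈ 1.78 mV

Split the track: R_lower = x·R_p = 2.408 kΩ, R_upper = (1−x)·R_p = 7.582 kΩ.
(x·R_p) ‖ R_L = 2.336 kΩ.
V_out = 7.57 × 2.336/(7.582 + 2.336) = 1.783 mV.
(Unloaded: V_out = x·V_DC = 1.82 mV.)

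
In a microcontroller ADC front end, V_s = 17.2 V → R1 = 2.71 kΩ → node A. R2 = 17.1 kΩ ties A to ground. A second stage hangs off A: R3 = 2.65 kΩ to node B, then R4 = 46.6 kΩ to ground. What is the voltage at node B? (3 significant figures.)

V_B ≈ 13.4 V

Node A sees R2 in parallel with the series input of stage 2, R3 + R4 = 49.25 kΩ.
Effective lower resistance at A: R2 ‖ 49.25 = 12.69 kΩ.
First divider: V_A = V_s · 12.69/(2.71 + 12.69) = 14.17 V.
Then the unloaded second divider: V_B = V_A × R4/(R3+R4) = 14.17 × 0.9462 = 13.41 V.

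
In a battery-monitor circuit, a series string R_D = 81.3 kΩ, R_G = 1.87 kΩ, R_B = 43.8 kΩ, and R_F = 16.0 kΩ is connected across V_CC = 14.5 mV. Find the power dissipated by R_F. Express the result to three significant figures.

P ≈ 0.165 nW

Series current I = V_CC/ΣR = 14.5/143.0 = 0.1014 µA.
V(R_F) = I·R = 1.623 mV; P = V·I = 1.623 × 0.1014 = 0.1646 nW.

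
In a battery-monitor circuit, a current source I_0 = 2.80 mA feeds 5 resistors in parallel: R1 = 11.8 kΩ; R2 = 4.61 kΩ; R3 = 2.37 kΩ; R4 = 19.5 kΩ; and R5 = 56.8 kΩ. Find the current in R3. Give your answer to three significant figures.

I ≈ 1.49 mA

Total conductance ΣG = 1/11.8 + 1/4.61 + 1/2.37 + 1/19.5 + 1/56.8 = 0.7925 (units of 1/kΩ).
Current divider: I(R3) = I_0 · G_k/ΣG = 2.80 × (0.4219/0.7925) = 2.80 × 0.5324 = 1.491 mA.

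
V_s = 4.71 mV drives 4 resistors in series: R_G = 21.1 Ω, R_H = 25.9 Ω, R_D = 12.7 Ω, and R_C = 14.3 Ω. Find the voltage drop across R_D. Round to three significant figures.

V ≈ 0.808 mV

ΣR = 21.1 + 25.9 + 12.7 + 14.3 = 74.00 Ω.
Voltage divider: V = V_s · (12.70 / 74.00) = 4.71 × 0.1716 = 0.8083 mV.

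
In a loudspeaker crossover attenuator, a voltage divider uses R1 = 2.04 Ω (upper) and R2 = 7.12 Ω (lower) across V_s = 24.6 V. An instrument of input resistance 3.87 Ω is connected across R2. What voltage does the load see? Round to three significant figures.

R2 ‖ R_L = (7.12 × 3.87)/(7.12 + 3.87) = 2.507 Ω.
Now apply the divider: V_out = 24.6 × 0.5514 = 13.56 V.

V_out ≈ 13.6 V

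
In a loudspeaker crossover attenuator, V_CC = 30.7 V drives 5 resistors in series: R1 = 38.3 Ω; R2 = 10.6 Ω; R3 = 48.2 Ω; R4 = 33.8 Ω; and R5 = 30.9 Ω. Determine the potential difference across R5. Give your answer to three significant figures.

Series total: ΣR = 38.3 + 10.6 + 48.2 + 33.8 + 30.9 = 161.8 Ω.
By the voltage-divider rule, V = 30.7 × 30.90/161.8 = 5.863 V.

V ≈ 5.86 V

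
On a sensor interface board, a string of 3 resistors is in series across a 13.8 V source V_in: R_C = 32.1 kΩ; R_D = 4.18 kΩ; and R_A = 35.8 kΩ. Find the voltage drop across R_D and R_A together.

Series total: ΣR = 32.1 + 4.18 + 35.8 = 72.08 kΩ.
R_{R_D..R_A} = 4.18 + 35.8 = 39.98 kΩ.
By the voltage-divider rule, V = 13.8 × 39.98/72.08 = 7.654 V.

V ≈ 7.65 V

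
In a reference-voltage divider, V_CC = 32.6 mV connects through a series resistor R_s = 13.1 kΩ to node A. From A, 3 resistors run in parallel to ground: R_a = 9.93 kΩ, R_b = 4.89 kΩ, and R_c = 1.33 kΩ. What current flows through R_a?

I ≈ 0.221 µA

Combine the parallel branches: R_p = (1/9.93 + 1/4.89 + 1/1.33)⁻¹ = 0.9460 kΩ.
V_A = 32.6 × 0.9460/14.05 = 2.196 mV.
Branch current I = V_A/R_a = 2.196/9.93 = 0.2211 µA.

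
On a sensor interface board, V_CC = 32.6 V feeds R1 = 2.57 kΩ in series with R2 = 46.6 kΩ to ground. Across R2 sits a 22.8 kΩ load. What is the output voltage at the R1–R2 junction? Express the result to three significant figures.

V_out ≈ 27.9 V

First combine the lower leg with the load: R2 ‖ R_L = 15.31 kΩ.
Now apply the divider: V_out = 32.6 × 0.8563 = 27.91 V.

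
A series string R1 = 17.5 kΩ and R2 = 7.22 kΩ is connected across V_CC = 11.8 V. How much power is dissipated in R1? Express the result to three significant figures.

ΣR = 24.72 kΩ → I = 11.8/24.72 = 0.4773 mA.
V(R1) = I·R = 8.354 V; P = V·I = 8.354 × 0.4773 = 3.988 mW.

P ≈ 3.99 mW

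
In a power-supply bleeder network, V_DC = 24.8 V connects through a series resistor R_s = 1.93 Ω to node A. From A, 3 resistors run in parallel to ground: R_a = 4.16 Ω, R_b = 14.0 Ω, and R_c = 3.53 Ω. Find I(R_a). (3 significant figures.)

Parallel bank: R_p = 1/(1/4.16 + 1/14.0 + 1/3.53) = 1.680 Ω.
Node voltage V_A = V_DC · R_p/(R_s + R_p) = 24.8 × 0.4654 = 11.54 V.
I(R_a) = V_A / R_a = 11.54/4.16 = 2.775 A.

I ≈ 2.77 A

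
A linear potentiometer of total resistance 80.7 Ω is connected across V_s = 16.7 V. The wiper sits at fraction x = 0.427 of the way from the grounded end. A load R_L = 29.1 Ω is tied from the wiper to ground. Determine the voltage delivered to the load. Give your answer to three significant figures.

V_out ≈ 4.25 V

The pot divides into 46.24 Ω above the wiper and 34.46 Ω below.
R_L loads the lower segment: effective lower R = 15.78 Ω.
V_out = 16.7 × 15.78/(46.24 + 15.78) = 4.248 V.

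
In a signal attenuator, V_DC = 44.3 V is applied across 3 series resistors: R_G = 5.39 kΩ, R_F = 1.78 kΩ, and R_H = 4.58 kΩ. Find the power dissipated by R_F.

P ≈ 25.3 mW

ΣR = 11.75 kΩ → I = 44.3/11.75 = 3.770 mA.
P(R_F) = I²·R_F = (3.770)² × 1.78 = 25.30 mW.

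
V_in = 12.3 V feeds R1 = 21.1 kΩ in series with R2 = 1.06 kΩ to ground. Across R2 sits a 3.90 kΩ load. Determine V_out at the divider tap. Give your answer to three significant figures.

The load sits in parallel with R2, giving an effective lower resistance R2' = R2·R_L/(R2+R_L) = 0.8335 kΩ.
Now apply the divider: V_out = 12.3 × 0.03800 = 0.4674 V.

V_out ≈ 0.467 V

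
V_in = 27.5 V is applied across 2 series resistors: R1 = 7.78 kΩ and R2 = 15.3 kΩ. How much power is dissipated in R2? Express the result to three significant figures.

P ≈ 21.7 mW

ΣR = 23.08 kΩ → I = 27.5/23.08 = 1.192 mA.
V(R2) = I·R = 18.23 V; P = V·I = 18.23 × 1.192 = 21.72 mW.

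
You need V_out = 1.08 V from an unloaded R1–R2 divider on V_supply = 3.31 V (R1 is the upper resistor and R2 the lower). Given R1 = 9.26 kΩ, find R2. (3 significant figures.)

Required fraction k = V_out/V_supply = 0.3263.
R2 = R1 · 0.3263/(1 − 0.3263) = 4.485 kΩ.

R2 ≈ 4.48 kΩ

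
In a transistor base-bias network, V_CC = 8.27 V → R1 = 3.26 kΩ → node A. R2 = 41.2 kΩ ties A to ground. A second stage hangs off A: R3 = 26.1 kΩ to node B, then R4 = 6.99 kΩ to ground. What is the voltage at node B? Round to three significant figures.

Node A sees R2 in parallel with the series input of stage 2, R3 + R4 = 33.09 kΩ.
Effective lower resistance at A: R2 ‖ 33.09 = 18.35 kΩ.
V_A = 8.27 × 18.35/(3.26 + 18.35) = 7.022 V.
Then the unloaded second divider: V_B = V_A × R4/(R3+R4) = 7.022 × 0.2112 = 1.483 V.

V_B ≈ 1.48 V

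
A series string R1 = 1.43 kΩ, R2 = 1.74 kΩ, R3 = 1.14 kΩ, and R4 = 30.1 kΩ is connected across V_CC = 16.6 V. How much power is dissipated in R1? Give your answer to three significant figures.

P ≈ 0.333 mW

Series current I = V_CC/ΣR = 16.6/34.41 = 0.4824 mA.
V(R1) = I·R = 0.6899 V; P = V·I = 0.6899 × 0.4824 = 0.3328 mW.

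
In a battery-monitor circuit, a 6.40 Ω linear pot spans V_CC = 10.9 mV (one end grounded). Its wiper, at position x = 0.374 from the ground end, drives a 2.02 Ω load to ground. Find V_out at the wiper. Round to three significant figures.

Lower segment x·R_p = 2.394 Ω; upper segment (1−x)·R_p = 4.006 Ω.
(x·R_p) ‖ R_L = 1.095 Ω.
Loaded-divider output: V_out = 10.9 × 0.2147 = 2.340 mV.

V_out ≈ 2.34 mV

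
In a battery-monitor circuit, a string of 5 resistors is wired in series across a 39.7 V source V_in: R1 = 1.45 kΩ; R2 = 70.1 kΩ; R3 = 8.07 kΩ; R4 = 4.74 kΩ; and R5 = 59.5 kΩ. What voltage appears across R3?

V ≈ 2.23 V

Series total: ΣR = 1.45 + 70.1 + 8.07 + 4.74 + 59.5 = 143.9 kΩ.
Voltage divider: V = V_in · (8.070 / 143.9) = 39.7 × 0.05610 = 2.227 V.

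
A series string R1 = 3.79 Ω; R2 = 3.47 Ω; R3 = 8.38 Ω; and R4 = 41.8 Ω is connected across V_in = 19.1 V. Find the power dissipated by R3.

P ≈ 0.927 W

The common current is I = 19.1/57.44 = 0.3325 A.
P = I²R = 0.1106 × 8.38 = 0.9266 W.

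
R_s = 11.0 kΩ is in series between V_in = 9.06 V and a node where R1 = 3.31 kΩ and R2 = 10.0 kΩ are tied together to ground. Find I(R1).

Combine the parallel branches: R_p = (1/3.31 + 1/10.0)⁻¹ = 2.487 kΩ.
V_A = 9.06 × 2.487/13.49 = 1.671 V.
I(R1) = V_A / R1 = 1.671/3.31 = 0.5047 mA.

I ≈ 0.505 mA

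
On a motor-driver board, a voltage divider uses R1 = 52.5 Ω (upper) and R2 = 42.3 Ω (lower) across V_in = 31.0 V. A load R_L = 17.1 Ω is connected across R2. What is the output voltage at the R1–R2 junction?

V_out ≈ 5.84 V

R2 ‖ R_L = (42.3 × 17.1)/(42.3 + 17.1) = 12.18 Ω.
Now apply the divider: V_out = 31.0 × 0.1883 = 5.837 V.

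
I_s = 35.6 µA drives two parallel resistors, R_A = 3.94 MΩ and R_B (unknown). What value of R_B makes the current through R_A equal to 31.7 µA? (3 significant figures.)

R_B ≈ 32.0 MΩ

The fraction through R_A equals R_B/(R_A+R_B).
With f = 0.8904, R_B = R_A · f/(1−f) = 3.94 × 8.128 = 32.03 MΩ.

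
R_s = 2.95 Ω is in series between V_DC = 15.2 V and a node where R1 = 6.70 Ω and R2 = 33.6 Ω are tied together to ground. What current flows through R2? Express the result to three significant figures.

Combine the parallel branches: R_p = (1/6.70 + 1/33.6)⁻¹ = 5.586 Ω.
V_A by voltage divider: V_A = 15.2 × 5.586/(2.95 + 5.586) = 9.947 V.
Branch current I = V_A/R2 = 9.947/33.6 = 0.2960 A.

I ≈ 0.296 A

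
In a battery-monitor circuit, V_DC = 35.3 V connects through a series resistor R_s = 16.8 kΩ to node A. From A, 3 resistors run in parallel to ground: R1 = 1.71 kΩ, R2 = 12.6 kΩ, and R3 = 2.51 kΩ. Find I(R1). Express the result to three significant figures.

I ≈ 1.10 mA

Parallel bank: R_p = 1/(1/1.71 + 1/12.6 + 1/2.51) = 0.9411 kΩ.
Node voltage V_A = V_DC · R_p/(R_s + R_p) = 35.3 × 0.05305 = 1.873 V.
Branch current I = V_A/R1 = 1.873/1.71 = 1.095 mA.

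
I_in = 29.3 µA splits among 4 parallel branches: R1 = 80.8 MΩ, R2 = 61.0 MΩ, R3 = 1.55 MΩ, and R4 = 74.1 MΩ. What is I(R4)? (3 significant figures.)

Conductances: ΣG = 1/80.8 + 1/61.0 + 1/1.55 + 1/74.1 = 0.6874 (1/MΩ).
R4 takes the fraction G_k/ΣG = 0.01350/0.6874 = 0.01963, so I = 29.3 × 0.01963 = 0.5752 µA.

I ≈ 0.575 µA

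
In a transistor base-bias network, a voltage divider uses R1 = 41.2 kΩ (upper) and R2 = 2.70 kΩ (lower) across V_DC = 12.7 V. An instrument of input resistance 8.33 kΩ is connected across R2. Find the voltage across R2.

V_out ≈ 0.599 V

The load sits in parallel with R2, giving an effective lower resistance R2' = R2·R_L/(R2+R_L) = 2.039 kΩ.
Now apply the divider: V_out = 12.7 × 0.04716 = 0.5989 V.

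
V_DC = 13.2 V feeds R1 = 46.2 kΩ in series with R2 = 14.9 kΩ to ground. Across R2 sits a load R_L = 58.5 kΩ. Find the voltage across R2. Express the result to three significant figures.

The load sits in parallel with R2, giving an effective lower resistance R2' = R2·R_L/(R2+R_L) = 11.88 kΩ.
Now apply the divider: V_out = 13.2 × 0.2045 = 2.699 V.
(Unloaded it would be 3.22 V; the load pulls it down.)

V_out ≈ 2.70 V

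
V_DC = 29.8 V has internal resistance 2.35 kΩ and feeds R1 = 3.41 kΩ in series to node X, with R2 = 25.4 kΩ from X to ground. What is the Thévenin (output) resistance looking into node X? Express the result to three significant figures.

R_th ≈ 4.70 kΩ

R1' = 2.35 + 3.41 = 5.760 kΩ (source resistance + R1).
Zeroing V_DC shorts the top of R1' to ground, so R_th = R1' ‖ R2 = 4.695 kΩ.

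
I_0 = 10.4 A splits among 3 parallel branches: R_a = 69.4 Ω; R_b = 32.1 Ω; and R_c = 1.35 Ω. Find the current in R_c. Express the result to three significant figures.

Total conductance ΣG = 1/69.4 + 1/32.1 + 1/1.35 = 0.7863 (units of 1/Ω).
By the current-divider rule, I = I_0 · G_k/ΣG = 10.4 × 0.9421 = 9.797 A.

I ≈ 9.80 A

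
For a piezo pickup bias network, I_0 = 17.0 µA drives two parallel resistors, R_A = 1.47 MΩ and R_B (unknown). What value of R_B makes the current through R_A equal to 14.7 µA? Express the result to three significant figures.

In a two-way split, I_A/I_0 = R_B/(R_A + R_B).
With f = 0.8647, R_B = R_A · f/(1−f) = 1.47 × 6.391 = 9.395 MΩ.

R_B ≈ 9.40 MΩ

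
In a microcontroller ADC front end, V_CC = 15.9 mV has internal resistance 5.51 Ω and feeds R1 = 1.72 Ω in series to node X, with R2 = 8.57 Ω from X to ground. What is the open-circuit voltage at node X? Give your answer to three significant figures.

R1' = 5.51 + 1.72 = 7.230 Ω (source resistance + R1).
With X open, the divider is unloaded: V_th = 15.9 × 8.57/15.80 = 8.624 mV.

V_th ≈ 8.62 mV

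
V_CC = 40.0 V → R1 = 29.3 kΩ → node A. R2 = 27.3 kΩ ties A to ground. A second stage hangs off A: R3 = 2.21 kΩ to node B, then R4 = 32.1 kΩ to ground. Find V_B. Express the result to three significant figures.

The second stage (R3 + R4 = 34.31 kΩ) loads node A in parallel with R2.
Effective lower resistance at A: R2 ‖ 34.31 = 15.20 kΩ.
First divider: V_A = V_CC · 15.20/(29.3 + 15.20) = 13.66 V.
Stage 2 is unloaded, so V_B = V_A · R4/(R3+R4) = 13.66 × 32.1/34.31 = 12.78 V.

V_B ≈ 12.8 V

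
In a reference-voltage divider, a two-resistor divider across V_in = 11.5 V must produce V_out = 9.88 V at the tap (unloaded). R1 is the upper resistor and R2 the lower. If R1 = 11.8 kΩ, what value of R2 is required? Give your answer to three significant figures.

V_out/V_in = R2/(R1+R2) = 0.8591.
R2 = R1 · 0.8591/(1 − 0.8591) = 71.97 kΩ.

R2 ≈ 72.0 kΩ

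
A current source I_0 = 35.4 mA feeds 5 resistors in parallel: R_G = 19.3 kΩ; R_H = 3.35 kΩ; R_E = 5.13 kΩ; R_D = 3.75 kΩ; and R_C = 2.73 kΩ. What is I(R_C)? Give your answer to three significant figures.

I ≈ 11.0 mA

Conductances: ΣG = 1/19.3 + 1/3.35 + 1/5.13 + 1/3.75 + 1/2.73 = 1.178 (1/kΩ).
Current divider: I(R_C) = I_0 · G_k/ΣG = 35.4 × (0.3663/1.178) = 35.4 × 0.3109 = 11.01 mA.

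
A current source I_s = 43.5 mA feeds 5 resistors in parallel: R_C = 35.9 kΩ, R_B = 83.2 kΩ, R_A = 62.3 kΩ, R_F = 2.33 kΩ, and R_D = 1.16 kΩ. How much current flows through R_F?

I ≈ 13.9 mA

Total conductance ΣG = 1/35.9 + 1/83.2 + 1/62.3 + 1/2.33 + 1/1.16 = 1.347 (units of 1/kΩ).
Current divider: I(R_F) = I_s · G_k/ΣG = 43.5 × (0.4292/1.347) = 43.5 × 0.3186 = 13.86 mA.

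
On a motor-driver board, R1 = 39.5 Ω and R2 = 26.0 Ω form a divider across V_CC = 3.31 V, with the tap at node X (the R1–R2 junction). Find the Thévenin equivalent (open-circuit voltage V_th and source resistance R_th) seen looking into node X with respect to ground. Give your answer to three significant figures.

Open-circuit (no load on X): V_th = V_CC · R2/(R1 + R2) = 3.31 × 26.0/(39.50 + 26.0) = 1.314 V.
Looking into X with the source shorted: R_th = R1·R2/(R1+R2) = 39.50 × 26.0/65.50 = 15.68 Ω.

V_th ≈ 1.31 V, R_th ≈ 15.7 Ω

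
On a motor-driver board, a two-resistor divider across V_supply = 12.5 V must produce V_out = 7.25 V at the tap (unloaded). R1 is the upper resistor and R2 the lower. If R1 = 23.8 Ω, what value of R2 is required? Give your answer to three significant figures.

R2 ≈ 32.9 Ω

Required fraction k = V_out/V_supply = 0.5800.
R2 = R1 · 0.5800/(1 − 0.5800) = 32.87 Ω.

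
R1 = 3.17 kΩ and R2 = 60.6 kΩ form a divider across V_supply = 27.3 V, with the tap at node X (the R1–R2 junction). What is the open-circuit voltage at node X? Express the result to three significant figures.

Open-circuit (no load on X): V_th = V_supply · R2/(R1 + R2) = 27.3 × 60.6/(3.170 + 60.6) = 25.94 V.

V_th ≈ 25.9 V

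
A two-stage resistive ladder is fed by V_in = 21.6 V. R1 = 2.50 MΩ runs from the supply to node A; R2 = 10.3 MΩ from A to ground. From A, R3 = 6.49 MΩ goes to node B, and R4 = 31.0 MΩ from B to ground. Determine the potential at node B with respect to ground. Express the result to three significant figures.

V_B ≈ 13.6 V

The second stage (R3 + R4 = 37.49 MΩ) loads node A in parallel with R2.
Effective lower resistance at A: R2 ‖ 37.49 = 8.080 MΩ.
First divider: V_A = V_in · 8.080/(2.50 + 8.080) = 16.50 V.
V_B = V_A × 0.8269 = 13.64 V.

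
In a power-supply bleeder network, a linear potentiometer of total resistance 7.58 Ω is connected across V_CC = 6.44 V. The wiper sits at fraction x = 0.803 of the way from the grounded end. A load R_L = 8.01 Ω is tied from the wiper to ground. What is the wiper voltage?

The pot divides into 1.493 Ω above the wiper and 6.087 Ω below.
R_L loads the lower segment: effective lower R = 3.459 Ω.
Loaded-divider output: V_out = 6.44 × 0.6984 = 4.498 V.

V_out ≈ 4.50 V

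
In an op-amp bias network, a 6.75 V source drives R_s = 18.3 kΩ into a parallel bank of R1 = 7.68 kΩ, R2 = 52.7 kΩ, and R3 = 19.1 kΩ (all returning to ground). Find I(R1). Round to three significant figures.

Parallel bank: R_p = 1/(1/7.68 + 1/52.7 + 1/19.1) = 4.962 kΩ.
V_A = 6.75 × 4.962/23.26 = 1.440 V.
I(R1) = V_A / R1 = 1.440/7.68 = 0.1875 mA.
(Check via current divider: I_total = 0.2902 mA; share G_k/ΣG = 0.6461 → same result.)

I ≈ 0.187 mA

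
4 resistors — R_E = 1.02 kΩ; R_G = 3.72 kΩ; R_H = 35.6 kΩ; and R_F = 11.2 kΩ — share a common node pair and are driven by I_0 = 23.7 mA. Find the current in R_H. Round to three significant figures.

I ≈ 0.487 mA

Total conductance ΣG = 1/1.02 + 1/3.72 + 1/35.6 + 1/11.2 = 1.367 (units of 1/kΩ).
R_H takes the fraction G_k/ΣG = 0.02809/1.367 = 0.02055, so I = 23.7 × 0.02055 = 0.4871 mA.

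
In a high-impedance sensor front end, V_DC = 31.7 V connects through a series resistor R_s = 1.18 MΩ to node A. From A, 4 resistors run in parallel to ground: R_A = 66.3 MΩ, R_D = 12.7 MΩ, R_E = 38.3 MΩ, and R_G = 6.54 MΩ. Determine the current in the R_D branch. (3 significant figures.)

Parallel bank: R_p = 1/(1/66.3 + 1/12.7 + 1/38.3 + 1/6.54) = 3.665 MΩ.
V_A = 31.7 × 3.665/4.845 = 23.98 V.
Branch current I = V_A/R_D = 23.98/12.7 = 1.888 µA.

I ≈ 1.89 µA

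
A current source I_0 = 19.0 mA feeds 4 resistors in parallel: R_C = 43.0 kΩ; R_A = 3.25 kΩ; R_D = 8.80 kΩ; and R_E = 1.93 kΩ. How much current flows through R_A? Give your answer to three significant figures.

I ≈ 6.07 mA

Total conductance ΣG = 1/43.0 + 1/3.25 + 1/8.80 + 1/1.93 = 0.9627 (units of 1/kΩ).
Current divider: I(R_A) = I_0 · G_k/ΣG = 19.0 × (0.3077/0.9627) = 19.0 × 0.3196 = 6.073 mA.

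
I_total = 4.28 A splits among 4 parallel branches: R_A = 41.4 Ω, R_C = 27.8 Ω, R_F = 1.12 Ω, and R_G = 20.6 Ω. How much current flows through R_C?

I ≈ 0.154 A

ΣG = 1/41.4 + 1/27.8 + 1/1.12 + 1/20.6 = 1.002.
By the current-divider rule, I = I_total · G_k/ΣG = 4.28 × 0.03592 = 0.1537 A.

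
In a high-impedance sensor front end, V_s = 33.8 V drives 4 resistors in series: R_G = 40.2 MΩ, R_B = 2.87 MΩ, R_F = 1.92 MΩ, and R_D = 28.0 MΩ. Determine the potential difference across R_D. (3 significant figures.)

Series total: ΣR = 40.2 + 2.87 + 1.92 + 28.0 = 72.99 MΩ.
Voltage divider: V = V_s · (28.00 / 72.99) = 33.8 × 0.3836 = 12.97 V.

V ≈ 13.0 V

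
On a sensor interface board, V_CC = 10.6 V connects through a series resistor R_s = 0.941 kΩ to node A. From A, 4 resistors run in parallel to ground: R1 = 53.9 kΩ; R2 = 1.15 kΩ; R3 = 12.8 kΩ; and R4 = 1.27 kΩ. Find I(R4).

I ≈ 3.15 mA

Combine the parallel branches: R_p = (1/53.9 + 1/1.15 + 1/12.8 + 1/1.27)⁻¹ = 0.5702 kΩ.
V_A by voltage divider: V_A = 10.6 × 0.5702/(0.941 + 0.5702) = 4.000 V.
I(R4) = V_A / R4 = 4.000/1.27 = 3.149 mA.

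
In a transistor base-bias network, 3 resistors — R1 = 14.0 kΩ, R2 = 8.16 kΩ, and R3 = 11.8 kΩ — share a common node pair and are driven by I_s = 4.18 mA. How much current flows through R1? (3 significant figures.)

ΣG = 1/14.0 + 1/8.16 + 1/11.8 = 0.2787.
By the current-divider rule, I = I_s · G_k/ΣG = 4.18 × 0.2563 = 1.071 mA.

I ≈ 1.07 mA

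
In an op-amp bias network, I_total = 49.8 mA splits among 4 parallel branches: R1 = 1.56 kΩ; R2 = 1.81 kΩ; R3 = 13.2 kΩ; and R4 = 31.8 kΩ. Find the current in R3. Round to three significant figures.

I ≈ 2.90 mA

ΣG = 1/1.56 + 1/1.81 + 1/13.2 + 1/31.8 = 1.301.
By the current-divider rule, I = I_total · G_k/ΣG = 49.8 × 0.05824 = 2.901 mA.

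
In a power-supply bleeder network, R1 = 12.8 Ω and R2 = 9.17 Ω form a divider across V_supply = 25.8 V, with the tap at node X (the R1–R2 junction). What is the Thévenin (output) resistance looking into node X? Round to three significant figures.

R_th ≈ 5.34 Ω

Zeroing V_supply shorts the top of R1 to ground, so R_th = R1 ‖ R2 = 5.343 Ω.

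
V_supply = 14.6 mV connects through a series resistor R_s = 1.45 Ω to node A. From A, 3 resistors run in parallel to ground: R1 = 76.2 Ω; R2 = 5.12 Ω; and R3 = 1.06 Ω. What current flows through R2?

I ≈ 1.07 mA

Combine the parallel branches: R_p = (1/76.2 + 1/5.12 + 1/1.06)⁻¹ = 0.8682 Ω.
Node voltage V_A = V_supply · R_p/(R_s + R_p) = 14.6 × 0.3745 = 5.468 mV.
I(R2) = V_A / R2 = 5.468/5.12 = 1.068 mA.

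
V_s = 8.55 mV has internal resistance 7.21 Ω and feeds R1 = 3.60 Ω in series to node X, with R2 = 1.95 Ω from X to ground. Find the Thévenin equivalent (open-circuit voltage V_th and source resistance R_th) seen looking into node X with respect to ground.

V_th ≈ 1.31 mV, R_th ≈ 1.65 Ω

R1' = 7.21 + 3.60 = 10.81 Ω (source resistance + R1).
With X open, the divider is unloaded: V_th = 8.55 × 1.95/12.76 = 1.307 mV.
With V_s suppressed (replaced by a short), R_th = R1' ‖ R2 = (10.81 × 1.95)/(10.81 + 1.95) = 1.652 Ω.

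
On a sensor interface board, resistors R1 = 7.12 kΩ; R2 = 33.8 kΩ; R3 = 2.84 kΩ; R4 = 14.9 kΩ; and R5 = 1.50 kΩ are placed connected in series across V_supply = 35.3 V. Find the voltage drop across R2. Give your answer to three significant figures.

V ≈ 19.8 V

ΣR = 7.12 + 33.8 + 2.84 + 14.9 + 1.50 = 60.16 kΩ.
V = V_supply · R/ΣR = 35.3 × 0.5618 = 19.83 V.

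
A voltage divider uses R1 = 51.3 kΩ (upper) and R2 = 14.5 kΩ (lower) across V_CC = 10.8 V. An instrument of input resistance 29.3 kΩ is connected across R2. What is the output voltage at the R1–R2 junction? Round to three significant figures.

First combine the lower leg with the load: R2 ‖ R_L = 9.700 kΩ.
Then V_out = V_CC · R2'/(R1 + R2') = 10.8 × 9.700/61.00 = 1.717 V.

V_out ≈ 1.72 V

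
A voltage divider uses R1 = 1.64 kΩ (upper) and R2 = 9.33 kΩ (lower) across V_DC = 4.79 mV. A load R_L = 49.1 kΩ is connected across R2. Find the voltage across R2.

R2 ‖ R_L = (9.33 × 49.1)/(9.33 + 49.1) = 7.840 kΩ.
Now apply the divider: V_out = 4.79 × 0.8270 = 3.961 mV.
(Unloaded it would be 4.07 mV; the load pulls it down.)

V_out ≈ 3.96 mV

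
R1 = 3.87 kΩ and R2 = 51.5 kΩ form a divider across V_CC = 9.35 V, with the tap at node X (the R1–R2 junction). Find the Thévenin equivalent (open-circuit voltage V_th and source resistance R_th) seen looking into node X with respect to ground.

Open-circuit (no load on X): V_th = V_CC · R2/(R1 + R2) = 9.35 × 51.5/(3.870 + 51.5) = 8.696 V.
With V_CC suppressed (replaced by a short), R_th = R1 ‖ R2 = (3.870 × 51.5)/(3.870 + 51.5) = 3.600 kΩ.

V_th ≈ 8.70 V, R_th ≈ 3.60 kΩ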